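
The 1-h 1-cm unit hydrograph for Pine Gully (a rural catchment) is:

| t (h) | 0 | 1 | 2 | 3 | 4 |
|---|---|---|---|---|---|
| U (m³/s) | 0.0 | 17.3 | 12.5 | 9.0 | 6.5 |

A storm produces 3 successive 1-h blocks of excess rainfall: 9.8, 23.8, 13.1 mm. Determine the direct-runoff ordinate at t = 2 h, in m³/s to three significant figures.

Q ≈ 53.4 m³/s

By discrete convolution, Q_j = Σ (P_i / 10 mm) · U_{j−i}.
At t = 2 h (j=2): Q = (9.8/10)·12.5 + (23.8/10)·17.3 + (13.1/10)·0.0 = 53.4 m³/s.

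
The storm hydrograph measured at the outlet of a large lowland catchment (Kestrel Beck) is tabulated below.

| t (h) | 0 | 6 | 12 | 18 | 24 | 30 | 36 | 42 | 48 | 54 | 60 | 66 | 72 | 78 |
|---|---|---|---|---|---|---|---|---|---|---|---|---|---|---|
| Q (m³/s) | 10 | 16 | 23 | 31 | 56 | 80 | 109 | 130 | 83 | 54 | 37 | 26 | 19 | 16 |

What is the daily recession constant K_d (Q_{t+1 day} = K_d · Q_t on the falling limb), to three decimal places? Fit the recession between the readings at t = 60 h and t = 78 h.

Between t = 60 h and t = 78 h the flow falls from 37 to 16 m³/s over 3×6 h = 18 h.
Per-interval ratio K = (16/37)^(1/3) = 0.7562; K_d = K^(24/6) = 0.327.

K_d ≈ 0.327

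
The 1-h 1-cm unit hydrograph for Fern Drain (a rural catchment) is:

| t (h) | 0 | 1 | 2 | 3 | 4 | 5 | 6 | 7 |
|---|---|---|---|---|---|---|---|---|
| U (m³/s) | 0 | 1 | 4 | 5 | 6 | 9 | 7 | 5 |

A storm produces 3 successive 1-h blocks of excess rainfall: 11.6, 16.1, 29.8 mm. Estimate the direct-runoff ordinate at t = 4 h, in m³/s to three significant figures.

Q ≈ 26.9 m³/s

By discrete convolution, Q_j = Σ (P_i / 10 mm) · U_{j−i}.
At t = 4 h (j=4): Q = (11.6/10)·6 + (16.1/10)·5 + (29.8/10)·4 = 26.9 m³/s.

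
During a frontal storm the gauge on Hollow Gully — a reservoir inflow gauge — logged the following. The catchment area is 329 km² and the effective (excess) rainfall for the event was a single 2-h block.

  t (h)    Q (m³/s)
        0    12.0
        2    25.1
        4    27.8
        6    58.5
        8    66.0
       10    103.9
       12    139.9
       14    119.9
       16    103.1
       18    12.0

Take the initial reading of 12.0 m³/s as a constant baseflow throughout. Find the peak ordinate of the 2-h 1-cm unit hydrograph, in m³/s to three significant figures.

U_p ≈ 107 m³/s

Direct runoff: 0.0, 13.1, 15.8, 46.5, 54.0, 91.9, 127.9, 107.9, 91.1, 0.0 m³/s; ΣQ_DR = 548.2 m³/s, peak = 127.9 m³/s.
Runoff depth d = ΣQ_DR·Δt / A = 548.2 × 7200 / (329 km²) = 12.00 mm.
The 1-cm UH is the DRH scaled by (10 mm)/d, so U_p = 127.9 × 10/12.00 = 107 m³/s.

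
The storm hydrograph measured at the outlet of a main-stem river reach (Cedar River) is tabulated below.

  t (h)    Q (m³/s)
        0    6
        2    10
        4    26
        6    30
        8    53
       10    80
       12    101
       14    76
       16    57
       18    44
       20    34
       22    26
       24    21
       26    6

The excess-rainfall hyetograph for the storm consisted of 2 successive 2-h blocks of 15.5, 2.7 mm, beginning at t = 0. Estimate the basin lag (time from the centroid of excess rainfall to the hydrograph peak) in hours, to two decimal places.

Centroid of excess rainfall: t_c = Σ P_i·t̄_i / ΣP_i = 1.2967 h (block centres at 1, 3 h).
Hydrograph peak occurs at t = 12 h, so basin lag t_L = 12 − 1.2967 = 10.70 h.

t_L ≈ 10.70 h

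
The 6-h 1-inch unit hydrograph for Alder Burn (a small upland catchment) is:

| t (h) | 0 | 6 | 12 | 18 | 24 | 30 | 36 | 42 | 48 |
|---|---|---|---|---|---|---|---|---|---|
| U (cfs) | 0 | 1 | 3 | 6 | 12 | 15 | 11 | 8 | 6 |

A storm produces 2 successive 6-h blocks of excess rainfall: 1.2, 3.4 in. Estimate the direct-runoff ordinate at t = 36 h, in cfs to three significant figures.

By discrete convolution, Q_j = Σ (P_i / 1 in) · U_{j−i}.
At t = 36 h (j=6): Q = (1.2/1)·11 + (3.4/1)·15 = 64.2 cfs.

Q ≈ 64.2 cfs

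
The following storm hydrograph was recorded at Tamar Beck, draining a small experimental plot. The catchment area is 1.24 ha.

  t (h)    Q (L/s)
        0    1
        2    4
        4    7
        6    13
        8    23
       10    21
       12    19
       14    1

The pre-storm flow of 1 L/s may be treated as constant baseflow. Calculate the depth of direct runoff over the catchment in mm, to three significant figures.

Direct runoff: 0.0, 3.0, 6.0, 12.0, 22.0, 20.0, 18.0, 0.0 L/s; ΣQ_DR = 81.00 L/s.
V = ΣQ_DR · Δt = 81.00 × 7200 s = 5.832 × 10^5 L.
Over A = 1.24 ha, depth = V / A = 47.0 mm.

d ≈ 47.0 mm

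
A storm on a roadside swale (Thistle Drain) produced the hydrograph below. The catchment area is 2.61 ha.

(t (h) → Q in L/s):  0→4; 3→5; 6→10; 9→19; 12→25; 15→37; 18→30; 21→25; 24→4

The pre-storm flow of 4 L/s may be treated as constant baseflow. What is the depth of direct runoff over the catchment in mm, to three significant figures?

d ≈ 50.9 mm

Direct runoff: 0.0, 1.0, 6.0, 15.0, 21.0, 33.0, 26.0, 21.0, 0.0 L/s; ΣQ_DR = 123.0 L/s.
V = ΣQ_DR · Δt = 123.0 × 10800 s = 1.328 × 10^6 L.
Over A = 2.61 ha, depth = V / A = 50.9 mm.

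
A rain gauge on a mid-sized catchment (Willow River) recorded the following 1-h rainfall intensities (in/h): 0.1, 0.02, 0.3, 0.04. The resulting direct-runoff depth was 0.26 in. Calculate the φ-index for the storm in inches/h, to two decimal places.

φ ≈ 0.07 in/h

Only the 2 blocks with intensity above φ contribute runoff: 0.1, 0.3 in/h.
Σ(I−φ)·Δt = d  ⇒  (0.1+0.3 − 2φ)·1 = 0.26
φ = (0.4000 − 0.26/1) / 2 = 0.07 in/h.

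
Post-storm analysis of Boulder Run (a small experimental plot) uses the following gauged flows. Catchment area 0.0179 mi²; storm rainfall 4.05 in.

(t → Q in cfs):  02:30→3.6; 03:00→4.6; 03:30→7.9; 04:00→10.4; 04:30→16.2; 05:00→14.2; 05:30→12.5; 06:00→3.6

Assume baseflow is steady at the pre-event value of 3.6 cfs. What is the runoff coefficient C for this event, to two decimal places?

C ≈ 0.47

ΣQ_DR = 44.20 cfs; V = ΣQ_DR·Δt = 79560 ft³.
Runoff depth d = V / A = 1.913 in.
C = d / P = 1.913 / 4.05 = 0.47.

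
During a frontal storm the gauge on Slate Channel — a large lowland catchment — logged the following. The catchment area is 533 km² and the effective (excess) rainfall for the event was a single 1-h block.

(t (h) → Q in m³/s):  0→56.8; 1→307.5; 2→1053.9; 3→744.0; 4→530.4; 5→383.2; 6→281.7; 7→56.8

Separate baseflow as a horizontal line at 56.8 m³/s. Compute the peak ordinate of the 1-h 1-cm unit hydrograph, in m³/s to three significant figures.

U_p ≈ 499 m³/s

Direct runoff: 0.0, 250.7, 997.1, 687.2, 473.6, 326.4, 224.9, 0.0 m³/s; ΣQ_DR = 2960 m³/s, peak = 997.1 m³/s.
Runoff depth d = ΣQ_DR·Δt / A = 2960 × 3600 / (533 km²) = 19.99 mm.
The 1-cm UH is the DRH scaled by (10 mm)/d, so U_p = 997.1 × 10/19.99 = 499 m³/s.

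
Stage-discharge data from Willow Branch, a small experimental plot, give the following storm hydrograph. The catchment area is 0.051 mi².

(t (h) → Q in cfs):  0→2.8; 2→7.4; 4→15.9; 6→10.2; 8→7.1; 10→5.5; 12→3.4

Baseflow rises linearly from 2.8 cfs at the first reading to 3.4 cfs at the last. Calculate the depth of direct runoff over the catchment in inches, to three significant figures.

d ≈ 1.86 in

Direct runoff: 0.00, 4.50, 12.90, 7.10, 3.90, 2.20, 0.00 cfs; ΣQ_DR = 30.60 cfs.
V = ΣQ_DR · Δt = 30.60 × 7200 s = 2.203 × 10^5 ft³.
Over A = 0.051 mi², depth = V / A = 1.86 in.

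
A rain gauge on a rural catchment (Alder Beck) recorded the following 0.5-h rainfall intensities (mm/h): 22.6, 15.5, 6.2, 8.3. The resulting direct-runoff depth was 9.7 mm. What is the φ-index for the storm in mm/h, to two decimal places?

Only the 2 blocks with intensity above φ contribute runoff: 22.6, 15.5 mm/h.
Σ(I−φ)·Δt = d  ⇒  (22.6+15.5 − 2φ)·0.5 = 9.7
φ = (38.10 − 9.7/0.5) / 2 = 9.35 mm/h.

φ ≈ 9.35 mm/h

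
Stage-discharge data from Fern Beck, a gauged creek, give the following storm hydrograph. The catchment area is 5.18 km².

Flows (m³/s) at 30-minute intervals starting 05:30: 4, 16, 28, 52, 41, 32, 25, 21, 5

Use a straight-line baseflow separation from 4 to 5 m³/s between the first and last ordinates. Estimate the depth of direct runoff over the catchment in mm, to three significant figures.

d ≈ 63.8 mm

Direct runoff: 0.00, 11.88, 23.75, 47.62, 36.50, 27.38, 20.25, 16.12, 0.00 m³/s; ΣQ_DR = 183.5 m³/s.
V = ΣQ_DR · Δt = 183.5 × 1800 s = 3.303 × 10^5 m³.
Over A = 5.18 km², depth = V / A = 63.8 mm.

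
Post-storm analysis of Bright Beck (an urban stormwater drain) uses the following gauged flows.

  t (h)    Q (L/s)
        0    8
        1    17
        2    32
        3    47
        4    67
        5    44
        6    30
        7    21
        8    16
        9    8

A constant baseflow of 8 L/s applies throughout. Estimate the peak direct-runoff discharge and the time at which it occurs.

Q_p = 59.0 L/s at t = 4 h

Subtracting baseflow gives direct-runoff ordinates: 0.0, 9.0, 24.0, 39.0, 59.0, 36.0, 22.0, 13.0, 8.0, 0.0 L/s.
The maximum is 59.0 L/s, occurring at the reading for t = 4 h.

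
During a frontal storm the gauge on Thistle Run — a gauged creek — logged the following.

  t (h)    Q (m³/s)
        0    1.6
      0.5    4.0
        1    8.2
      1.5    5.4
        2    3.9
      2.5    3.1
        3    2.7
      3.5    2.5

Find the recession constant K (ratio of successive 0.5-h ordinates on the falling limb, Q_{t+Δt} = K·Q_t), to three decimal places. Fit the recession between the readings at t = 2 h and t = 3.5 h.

Using the recession-limb readings at t = 2 h and t = 3.5 h: Q falls from 3.9 to 2.5 m³/s over 3 intervals.
K = (Q₂/Q₁)^(1/3) = (2.5/3.9)^(1/3) = 0.862.

K ≈ 0.862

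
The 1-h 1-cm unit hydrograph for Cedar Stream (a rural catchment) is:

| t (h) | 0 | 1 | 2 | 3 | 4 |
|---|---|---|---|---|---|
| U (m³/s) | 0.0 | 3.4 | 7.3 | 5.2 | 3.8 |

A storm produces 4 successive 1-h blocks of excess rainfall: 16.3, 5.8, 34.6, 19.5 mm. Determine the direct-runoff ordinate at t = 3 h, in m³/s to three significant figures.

Q ≈ 24.5 m³/s

By discrete convolution, Q_j = Σ (P_i / 10 mm) · U_{j−i}.
At t = 3 h (j=3): Q = (16.3/10)·5.2 + (5.8/10)·7.3 + (34.6/10)·3.4 + (19.5/10)·0.0 = 24.5 m³/s.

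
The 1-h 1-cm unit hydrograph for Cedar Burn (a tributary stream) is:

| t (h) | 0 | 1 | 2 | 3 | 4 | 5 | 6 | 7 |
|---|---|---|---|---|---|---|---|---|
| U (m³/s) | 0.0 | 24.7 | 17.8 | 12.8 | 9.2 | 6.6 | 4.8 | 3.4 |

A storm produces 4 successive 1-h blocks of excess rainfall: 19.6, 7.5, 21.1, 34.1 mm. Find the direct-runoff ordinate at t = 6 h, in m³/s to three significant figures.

By discrete convolution, Q_j = Σ (P_i / 10 mm) · U_{j−i}.
At t = 6 h (j=6): Q = (19.6/10)·4.8 + (7.5/10)·6.6 + (21.1/10)·9.2 + (34.1/10)·12.8 = 77.4 m³/s.

Q ≈ 77.4 m³/s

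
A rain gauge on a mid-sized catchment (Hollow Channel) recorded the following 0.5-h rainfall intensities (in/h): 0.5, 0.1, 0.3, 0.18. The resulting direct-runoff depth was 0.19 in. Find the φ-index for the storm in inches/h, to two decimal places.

Only the 2 blocks with intensity above φ contribute runoff: 0.5, 0.3 in/h.
Σ(I−φ)·Δt = d  ⇒  (0.5+0.3 − 2φ)·0.5 = 0.19
φ = (0.8000 − 0.19/0.5) / 2 = 0.21 in/h.

φ ≈ 0.21 in/h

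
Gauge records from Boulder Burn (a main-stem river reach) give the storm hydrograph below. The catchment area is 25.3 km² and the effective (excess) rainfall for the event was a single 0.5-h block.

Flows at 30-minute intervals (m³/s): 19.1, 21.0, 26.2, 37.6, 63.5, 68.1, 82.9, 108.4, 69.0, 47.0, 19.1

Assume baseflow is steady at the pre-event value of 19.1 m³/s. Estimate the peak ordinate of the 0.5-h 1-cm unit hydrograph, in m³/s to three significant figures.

U_p ≈ 35.7 m³/s

Direct runoff: 0.0, 1.9, 7.1, 18.5, 44.4, 49.0, 63.8, 89.3, 49.9, 27.9, 0.0 m³/s; ΣQ_DR = 351.8 m³/s, peak = 89.3 m³/s.
Runoff depth d = ΣQ_DR·Δt / A = 351.8 × 1800 / (25.3 km²) = 25.03 mm.
The 1-cm UH is the DRH scaled by (10 mm)/d, so U_p = 89.3 × 10/25.03 = 35.7 m³/s.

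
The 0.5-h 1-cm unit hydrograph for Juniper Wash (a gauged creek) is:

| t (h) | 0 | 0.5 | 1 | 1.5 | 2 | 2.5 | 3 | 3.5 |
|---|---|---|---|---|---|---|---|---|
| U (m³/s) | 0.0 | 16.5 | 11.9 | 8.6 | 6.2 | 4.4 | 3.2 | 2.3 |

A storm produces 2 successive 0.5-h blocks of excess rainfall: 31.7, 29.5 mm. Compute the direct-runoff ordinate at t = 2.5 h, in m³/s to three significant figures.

By discrete convolution, Q_j = Σ (P_i / 10 mm) · U_{j−i}.
At t = 2.5 h (j=5): Q = (31.7/10)·4.4 + (29.5/10)·6.2 = 32.2 m³/s.

Q ≈ 32.2 m³/s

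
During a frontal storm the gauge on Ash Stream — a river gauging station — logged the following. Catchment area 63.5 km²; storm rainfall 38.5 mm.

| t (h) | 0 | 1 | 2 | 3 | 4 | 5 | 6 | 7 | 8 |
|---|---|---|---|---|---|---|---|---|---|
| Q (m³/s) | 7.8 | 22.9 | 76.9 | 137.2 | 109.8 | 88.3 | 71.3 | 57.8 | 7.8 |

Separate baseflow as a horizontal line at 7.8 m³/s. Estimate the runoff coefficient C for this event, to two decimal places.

C ≈ 0.75

ΣQ_DR = 509.6 m³/s; V = ΣQ_DR·Δt = 1.835 × 10^6 m³.
Runoff depth d = V / A = 28.89 mm.
C = d / P = 28.89 / 38.5 = 0.75.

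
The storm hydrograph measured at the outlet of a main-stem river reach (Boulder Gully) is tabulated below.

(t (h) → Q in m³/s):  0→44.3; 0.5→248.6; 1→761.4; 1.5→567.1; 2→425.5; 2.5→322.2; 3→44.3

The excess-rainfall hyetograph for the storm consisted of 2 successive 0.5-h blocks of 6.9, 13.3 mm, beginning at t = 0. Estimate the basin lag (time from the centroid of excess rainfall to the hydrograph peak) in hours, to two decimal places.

Centroid of excess rainfall: t_c = Σ P_i·t̄_i / ΣP_i = 0.5792 h (block centres at 0.25, 0.75 h).
Hydrograph peak occurs at t = 1 h, so basin lag t_L = 1 − 0.5792 = 0.42 h.

t_L ≈ 0.42 h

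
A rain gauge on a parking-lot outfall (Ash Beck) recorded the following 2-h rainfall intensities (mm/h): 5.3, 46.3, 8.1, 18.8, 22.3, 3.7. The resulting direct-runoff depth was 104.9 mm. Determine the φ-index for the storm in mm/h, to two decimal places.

Only the 3 blocks with intensity above φ contribute runoff: 46.3, 18.8, 22.3 mm/h.
Σ(I−φ)·Δt = d  ⇒  (46.3+18.8+22.3 − 3φ)·2 = 104.9
φ = (87.40 − 104.9/2) / 3 = 11.65 mm/h.

φ ≈ 11.65 mm/h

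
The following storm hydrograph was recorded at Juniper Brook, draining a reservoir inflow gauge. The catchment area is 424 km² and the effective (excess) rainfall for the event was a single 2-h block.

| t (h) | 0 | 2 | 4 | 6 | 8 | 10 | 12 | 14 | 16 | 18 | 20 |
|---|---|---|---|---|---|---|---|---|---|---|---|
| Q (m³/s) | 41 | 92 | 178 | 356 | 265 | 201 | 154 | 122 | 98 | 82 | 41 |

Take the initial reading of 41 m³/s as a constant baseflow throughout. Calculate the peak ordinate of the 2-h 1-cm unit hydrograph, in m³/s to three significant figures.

U_p ≈ 157 m³/s

Direct runoff: 0.0, 51.0, 137.0, 315.0, 224.0, 160.0, 113.0, 81.0, 57.0, 41.0, 0.0 m³/s; ΣQ_DR = 1179 m³/s, peak = 315.0 m³/s.
Runoff depth d = ΣQ_DR·Δt / A = 1179 × 7200 / (424 km²) = 20.02 mm.
The 1-cm UH is the DRH scaled by (10 mm)/d, so U_p = 315.0 × 10/20.02 = 157 m³/s.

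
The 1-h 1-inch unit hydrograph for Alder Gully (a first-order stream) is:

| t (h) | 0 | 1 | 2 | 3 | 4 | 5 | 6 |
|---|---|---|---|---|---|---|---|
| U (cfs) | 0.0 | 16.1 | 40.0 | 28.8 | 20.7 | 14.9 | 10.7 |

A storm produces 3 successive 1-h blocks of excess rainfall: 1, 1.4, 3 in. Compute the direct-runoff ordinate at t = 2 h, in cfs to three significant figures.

By discrete convolution, Q_j = Σ (P_i / 1 in) · U_{j−i}.
At t = 2 h (j=2): Q = (1/1)·40.0 + (1.4/1)·16.1 + (3/1)·0.0 = 62.5 cfs.

Q ≈ 62.5 cfs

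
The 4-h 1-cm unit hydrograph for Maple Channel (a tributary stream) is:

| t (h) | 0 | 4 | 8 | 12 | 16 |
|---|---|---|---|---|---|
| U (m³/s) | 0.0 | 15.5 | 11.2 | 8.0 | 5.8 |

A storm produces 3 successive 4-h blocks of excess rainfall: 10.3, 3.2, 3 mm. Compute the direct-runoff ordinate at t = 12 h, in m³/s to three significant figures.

Q ≈ 16.5 m³/s

By discrete convolution, Q_j = Σ (P_i / 10 mm) · U_{j−i}.
At t = 12 h (j=3): Q = (10.3/10)·8.0 + (3.2/10)·11.2 + (3/10)·15.5 = 16.5 m³/s.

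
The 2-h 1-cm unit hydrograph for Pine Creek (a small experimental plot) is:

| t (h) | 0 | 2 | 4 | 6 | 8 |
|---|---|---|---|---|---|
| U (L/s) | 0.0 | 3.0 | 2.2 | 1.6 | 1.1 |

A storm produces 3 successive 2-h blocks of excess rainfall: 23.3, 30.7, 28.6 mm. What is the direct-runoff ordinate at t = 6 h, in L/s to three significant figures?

By discrete convolution, Q_j = Σ (P_i / 10 mm) · U_{j−i}.
At t = 6 h (j=3): Q = (23.3/10)·1.6 + (30.7/10)·2.2 + (28.6/10)·3.0 = 19.1 L/s.

Q ≈ 19.1 L/s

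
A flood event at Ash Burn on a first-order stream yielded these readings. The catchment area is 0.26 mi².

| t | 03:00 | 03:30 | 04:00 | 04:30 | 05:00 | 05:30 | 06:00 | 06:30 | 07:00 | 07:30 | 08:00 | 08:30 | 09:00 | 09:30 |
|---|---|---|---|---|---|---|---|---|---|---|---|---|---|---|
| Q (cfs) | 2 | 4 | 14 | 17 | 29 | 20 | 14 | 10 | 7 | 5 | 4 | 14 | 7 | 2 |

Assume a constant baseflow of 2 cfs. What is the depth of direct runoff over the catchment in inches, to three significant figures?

Direct runoff: 0.0, 2.0, 12.0, 15.0, 27.0, 18.0, 12.0, 8.0, 5.0, 3.0, 2.0, 12.0, 5.0, 0.0 cfs; ΣQ_DR = 121.0 cfs.
V = ΣQ_DR · Δt = 121.0 × 1800 s = 2.178 × 10^5 ft³.
Over A = 0.26 mi², depth = V / A = 0.361 in.

d ≈ 0.361 in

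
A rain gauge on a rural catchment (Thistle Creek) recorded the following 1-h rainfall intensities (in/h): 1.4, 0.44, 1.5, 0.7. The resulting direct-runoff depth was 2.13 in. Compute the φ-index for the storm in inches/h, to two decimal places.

Only the 3 blocks with intensity above φ contribute runoff: 1.4, 1.5, 0.7 in/h.
Σ(I−φ)·Δt = d  ⇒  (1.4+1.5+0.7 − 3φ)·1 = 2.13
φ = (3.600 − 2.13/1) / 3 = 0.49 in/h.

φ ≈ 0.49 in/h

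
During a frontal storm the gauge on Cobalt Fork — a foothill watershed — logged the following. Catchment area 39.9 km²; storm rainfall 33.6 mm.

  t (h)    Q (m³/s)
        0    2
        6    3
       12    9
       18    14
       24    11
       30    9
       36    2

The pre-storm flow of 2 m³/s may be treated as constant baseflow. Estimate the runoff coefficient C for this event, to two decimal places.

C ≈ 0.58

ΣQ_DR = 36.00 m³/s; V = ΣQ_DR·Δt = 7.776 × 10^5 m³.
Runoff depth d = V / A = 19.49 mm.
C = d / P = 19.49 / 33.6 = 0.58.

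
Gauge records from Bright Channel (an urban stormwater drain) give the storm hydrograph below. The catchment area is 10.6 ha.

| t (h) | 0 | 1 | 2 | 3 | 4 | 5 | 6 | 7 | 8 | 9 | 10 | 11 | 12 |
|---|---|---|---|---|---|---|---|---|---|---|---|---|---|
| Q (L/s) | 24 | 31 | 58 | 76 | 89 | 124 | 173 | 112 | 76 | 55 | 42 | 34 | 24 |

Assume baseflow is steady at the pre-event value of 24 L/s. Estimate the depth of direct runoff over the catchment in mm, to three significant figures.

d ≈ 20.6 mm

Direct runoff: 0.0, 7.0, 34.0, 52.0, 65.0, 100.0, 149.0, 88.0, 52.0, 31.0, 18.0, 10.0, 0.0 L/s; ΣQ_DR = 606.0 L/s.
V = ΣQ_DR · Δt = 606.0 × 3600 s = 2.182 × 10^6 L.
Over A = 10.6 ha, depth = V / A = 20.6 mm.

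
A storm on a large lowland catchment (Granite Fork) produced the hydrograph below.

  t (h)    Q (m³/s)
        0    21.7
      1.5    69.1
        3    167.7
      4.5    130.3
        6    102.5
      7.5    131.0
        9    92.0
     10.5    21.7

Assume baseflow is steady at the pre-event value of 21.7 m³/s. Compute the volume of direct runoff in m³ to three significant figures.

Direct-runoff ordinates (Q − Q_b): 0.0, 47.4, 146.0, 108.6, 80.8, 109.3, 70.3, 0.0 m³/s.
ΣQ_DR = 562.4 m³/s.
With Δt = 1.5 h = 5400 s, V = ΣQ_DR · Δt = 562.4 × 5400 = 3.04 × 10^6 m³.

V ≈ 3.04 × 10^6 m³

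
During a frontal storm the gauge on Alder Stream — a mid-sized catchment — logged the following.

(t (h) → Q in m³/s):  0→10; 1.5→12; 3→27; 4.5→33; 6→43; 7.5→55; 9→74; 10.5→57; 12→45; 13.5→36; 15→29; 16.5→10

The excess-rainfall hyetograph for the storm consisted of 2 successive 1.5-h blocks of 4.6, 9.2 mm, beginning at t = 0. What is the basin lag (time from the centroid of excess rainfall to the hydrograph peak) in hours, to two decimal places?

Centroid of excess rainfall: t_c = Σ P_i·t̄_i / ΣP_i = 1.7500 h (block centres at 0.75, 2.25 h).
Hydrograph peak occurs at t = 9 h, so basin lag t_L = 9 − 1.7500 = 7.25 h.

t_L ≈ 7.25 h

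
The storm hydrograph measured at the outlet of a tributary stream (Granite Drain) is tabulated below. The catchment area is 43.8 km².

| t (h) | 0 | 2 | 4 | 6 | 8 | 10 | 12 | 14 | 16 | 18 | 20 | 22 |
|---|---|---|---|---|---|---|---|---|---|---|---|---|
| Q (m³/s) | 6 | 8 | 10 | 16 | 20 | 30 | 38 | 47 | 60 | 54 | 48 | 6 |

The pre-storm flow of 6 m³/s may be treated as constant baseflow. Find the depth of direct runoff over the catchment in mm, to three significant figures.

d ≈ 44.5 mm

Direct runoff: 0.0, 2.0, 4.0, 10.0, 14.0, 24.0, 32.0, 41.0, 54.0, 48.0, 42.0, 0.0 m³/s; ΣQ_DR = 271.0 m³/s.
V = ΣQ_DR · Δt = 271.0 × 7200 s = 1.951 × 10^6 m³.
Over A = 43.8 km², depth = V / A = 44.5 mm.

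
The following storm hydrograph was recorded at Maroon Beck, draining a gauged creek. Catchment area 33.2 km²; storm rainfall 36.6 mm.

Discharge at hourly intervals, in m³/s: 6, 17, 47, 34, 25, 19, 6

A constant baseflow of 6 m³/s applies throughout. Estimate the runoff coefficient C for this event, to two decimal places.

C ≈ 0.33

ΣQ_DR = 112.0 m³/s; V = ΣQ_DR·Δt = 4.032 × 10^5 m³.
Runoff depth d = V / A = 12.14 mm.
C = d / P = 12.14 / 36.6 = 0.33.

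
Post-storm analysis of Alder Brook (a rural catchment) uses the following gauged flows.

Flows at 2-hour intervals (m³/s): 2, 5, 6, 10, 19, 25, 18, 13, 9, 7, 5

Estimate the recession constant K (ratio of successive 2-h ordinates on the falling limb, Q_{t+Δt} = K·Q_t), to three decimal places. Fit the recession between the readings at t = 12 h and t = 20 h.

K ≈ 0.726

Using the recession-limb readings at t = 12 h and t = 20 h: Q falls from 18 to 5 m³/s over 4 intervals.
K = (Q₂/Q₁)^(1/4) = (5/18)^(1/4) = 0.726.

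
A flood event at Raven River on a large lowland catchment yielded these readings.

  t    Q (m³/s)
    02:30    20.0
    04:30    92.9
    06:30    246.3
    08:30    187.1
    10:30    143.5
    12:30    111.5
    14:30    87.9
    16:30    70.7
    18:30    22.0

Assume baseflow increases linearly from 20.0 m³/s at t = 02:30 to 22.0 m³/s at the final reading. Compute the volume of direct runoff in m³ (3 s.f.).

Direct-runoff ordinates (Q − Q_b): 0.00, 72.65, 225.80, 166.35, 122.50, 90.25, 66.40, 48.95, 0.00 m³/s.
ΣQ_DR = 792.9 m³/s.
With Δt = 2 h = 7200 s, V = ΣQ_DR · Δt = 792.9 × 7200 = 5.71 × 10^6 m³.

V ≈ 5.71 × 10^6 m³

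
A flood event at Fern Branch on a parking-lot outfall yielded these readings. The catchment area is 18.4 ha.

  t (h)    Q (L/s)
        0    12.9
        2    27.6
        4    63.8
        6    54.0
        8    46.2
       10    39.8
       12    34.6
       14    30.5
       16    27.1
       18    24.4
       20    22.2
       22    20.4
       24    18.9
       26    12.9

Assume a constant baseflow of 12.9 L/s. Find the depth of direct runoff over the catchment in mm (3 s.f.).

d ≈ 9.97 mm

Direct runoff: 0.0, 14.7, 50.9, 41.1, 33.3, 26.9, 21.7, 17.6, 14.2, 11.5, 9.3, 7.5, 6.0, 0.0 L/s; ΣQ_DR = 254.7 L/s.
V = ΣQ_DR · Δt = 254.7 × 7200 s = 1.834 × 10^6 L.
Over A = 18.4 ha, depth = V / A = 9.97 mm.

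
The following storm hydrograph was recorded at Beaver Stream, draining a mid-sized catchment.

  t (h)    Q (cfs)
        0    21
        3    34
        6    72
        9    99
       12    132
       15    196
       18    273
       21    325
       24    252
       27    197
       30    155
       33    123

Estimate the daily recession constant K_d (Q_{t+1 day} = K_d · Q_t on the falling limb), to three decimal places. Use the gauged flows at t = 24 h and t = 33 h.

Between t = 24 h and t = 33 h the flow falls from 252 to 123 cfs over 3×3 h = 9 h.
Per-interval ratio K = (123/252)^(1/3) = 0.7874; K_d = K^(24/3) = 0.148.

K_d ≈ 0.148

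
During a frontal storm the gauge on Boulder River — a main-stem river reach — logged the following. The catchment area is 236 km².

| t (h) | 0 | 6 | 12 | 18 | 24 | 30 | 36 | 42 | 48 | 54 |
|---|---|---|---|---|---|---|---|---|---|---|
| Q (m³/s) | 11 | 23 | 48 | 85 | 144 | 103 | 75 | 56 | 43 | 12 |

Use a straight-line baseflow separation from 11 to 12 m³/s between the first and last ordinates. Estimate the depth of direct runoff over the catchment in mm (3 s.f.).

d ≈ 44.4 mm

Direct runoff: 0.00, 11.89, 36.78, 73.67, 132.56, 91.44, 63.33, 44.22, 31.11, 0.00 m³/s; ΣQ_DR = 485.0 m³/s.
V = ΣQ_DR · Δt = 485.0 × 21600 s = 1.048 × 10^7 m³.
Over A = 236 km², depth = V / A = 44.4 mm.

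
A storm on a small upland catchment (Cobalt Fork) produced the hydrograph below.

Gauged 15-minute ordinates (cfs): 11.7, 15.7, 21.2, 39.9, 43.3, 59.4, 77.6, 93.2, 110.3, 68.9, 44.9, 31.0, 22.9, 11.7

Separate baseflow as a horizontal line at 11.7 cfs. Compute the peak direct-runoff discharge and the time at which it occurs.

Subtracting baseflow gives direct-runoff ordinates: 0.0, 4.0, 9.5, 28.2, 31.6, 47.7, 65.9, 81.5, 98.6, 57.2, 33.2, 19.3, 11.2, 0.0 cfs.
The maximum is 98.6 cfs, occurring at the reading for t = 2 h.

Q_p = 98.6 cfs at t = 2 h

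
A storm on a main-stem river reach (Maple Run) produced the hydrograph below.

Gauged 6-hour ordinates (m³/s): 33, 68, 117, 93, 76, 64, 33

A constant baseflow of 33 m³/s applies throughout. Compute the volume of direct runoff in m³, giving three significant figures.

Direct-runoff ordinates (Q − Q_b): 0.0, 35.0, 84.0, 60.0, 43.0, 31.0, 0.0 m³/s.
ΣQ_DR = 253.0 m³/s.
With Δt = 6 h = 21600 s, V = ΣQ_DR · Δt = 253.0 × 21600 = 5.46 × 10^6 m³.

V ≈ 5.46 × 10^6 m³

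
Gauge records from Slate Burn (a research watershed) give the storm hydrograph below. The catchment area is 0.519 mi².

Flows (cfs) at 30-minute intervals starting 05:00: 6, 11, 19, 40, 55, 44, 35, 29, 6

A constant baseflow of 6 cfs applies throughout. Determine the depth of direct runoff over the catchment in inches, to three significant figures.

d ≈ 0.285 in

Direct runoff: 0.0, 5.0, 13.0, 34.0, 49.0, 38.0, 29.0, 23.0, 0.0 cfs; ΣQ_DR = 191.0 cfs.
V = ΣQ_DR · Δt = 191.0 × 1800 s = 3.438 × 10^5 ft³.
Over A = 0.519 mi², depth = V / A = 0.285 in.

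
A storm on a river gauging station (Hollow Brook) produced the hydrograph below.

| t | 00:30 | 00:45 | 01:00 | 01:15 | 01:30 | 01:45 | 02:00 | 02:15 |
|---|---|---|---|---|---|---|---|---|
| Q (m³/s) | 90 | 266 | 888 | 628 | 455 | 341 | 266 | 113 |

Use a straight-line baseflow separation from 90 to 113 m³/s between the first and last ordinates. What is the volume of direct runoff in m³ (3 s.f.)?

Direct-runoff ordinates (Q − Q_b): 0.00, 172.71, 791.43, 528.14, 351.86, 234.57, 156.29, 0.00 m³/s.
ΣQ_DR = 2235 m³/s.
With Δt = 0.25 h = 900 s, V = ΣQ_DR · Δt = 2235 × 900 = 2.01 × 10^6 m³.

V ≈ 2.01 × 10^6 m³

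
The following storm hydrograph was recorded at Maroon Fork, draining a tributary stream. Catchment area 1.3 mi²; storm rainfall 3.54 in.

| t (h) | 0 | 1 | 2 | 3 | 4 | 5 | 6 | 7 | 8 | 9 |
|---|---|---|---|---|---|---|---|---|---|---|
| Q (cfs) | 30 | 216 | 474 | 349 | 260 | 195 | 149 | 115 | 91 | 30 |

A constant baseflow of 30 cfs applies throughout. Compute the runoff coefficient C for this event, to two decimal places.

C ≈ 0.54

ΣQ_DR = 1609 cfs; V = ΣQ_DR·Δt = 5.792 × 10^6 ft³.
Runoff depth d = V / A = 1.918 in.
C = d / P = 1.918 / 3.54 = 0.54.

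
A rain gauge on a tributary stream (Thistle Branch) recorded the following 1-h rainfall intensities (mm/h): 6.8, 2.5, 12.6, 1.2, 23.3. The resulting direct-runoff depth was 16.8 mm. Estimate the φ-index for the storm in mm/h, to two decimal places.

Only the 2 blocks with intensity above φ contribute runoff: 12.6, 23.3 mm/h.
Σ(I−φ)·Δt = d  ⇒  (12.6+23.3 − 2φ)·1 = 16.8
φ = (35.90 − 16.8/1) / 2 = 9.55 mm/h.

φ ≈ 9.55 mm/h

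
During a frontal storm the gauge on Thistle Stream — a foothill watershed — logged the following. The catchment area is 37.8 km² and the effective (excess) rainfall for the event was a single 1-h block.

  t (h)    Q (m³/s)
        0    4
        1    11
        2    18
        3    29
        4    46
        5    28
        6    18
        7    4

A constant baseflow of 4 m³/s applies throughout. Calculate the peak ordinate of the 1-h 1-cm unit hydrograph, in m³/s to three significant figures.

U_p ≈ 35.0 m³/s

Direct runoff: 0.0, 7.0, 14.0, 25.0, 42.0, 24.0, 14.0, 0.0 m³/s; ΣQ_DR = 126.0 m³/s, peak = 42.0 m³/s.
Runoff depth d = ΣQ_DR·Δt / A = 126.0 × 3600 / (37.8 km²) = 12.00 mm.
The 1-cm UH is the DRH scaled by (10 mm)/d, so U_p = 42.0 × 10/12.00 = 35.0 m³/s.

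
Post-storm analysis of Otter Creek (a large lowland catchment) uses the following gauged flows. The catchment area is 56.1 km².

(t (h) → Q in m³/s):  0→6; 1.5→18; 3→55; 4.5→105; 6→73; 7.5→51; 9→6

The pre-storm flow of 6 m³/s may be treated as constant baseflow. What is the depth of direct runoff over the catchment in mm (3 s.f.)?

Direct runoff: 0.0, 12.0, 49.0, 99.0, 67.0, 45.0, 0.0 m³/s; ΣQ_DR = 272.0 m³/s.
V = ΣQ_DR · Δt = 272.0 × 5400 s = 1.469 × 10^6 m³.
Over A = 56.1 km², depth = V / A = 26.2 mm.

d ≈ 26.2 mm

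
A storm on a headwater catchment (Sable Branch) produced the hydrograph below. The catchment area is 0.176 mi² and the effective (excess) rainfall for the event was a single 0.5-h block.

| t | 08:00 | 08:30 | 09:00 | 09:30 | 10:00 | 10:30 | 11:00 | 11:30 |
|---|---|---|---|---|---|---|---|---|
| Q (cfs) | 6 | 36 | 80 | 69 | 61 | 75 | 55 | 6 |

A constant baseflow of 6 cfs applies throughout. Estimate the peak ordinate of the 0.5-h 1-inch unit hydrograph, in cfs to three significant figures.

Direct runoff: 0.0, 30.0, 74.0, 63.0, 55.0, 69.0, 49.0, 0.0 cfs; ΣQ_DR = 340.0 cfs, peak = 74.0 cfs.
Runoff depth d = ΣQ_DR·Δt / A = 340.0 × 1800 / (0.176 mi²) = 1.497 in.
The 1-inch UH is the DRH scaled by (1 in)/d, so U_p = 74.0 × 1/1.497 = 49.4 cfs.

U_p ≈ 49.4 cfs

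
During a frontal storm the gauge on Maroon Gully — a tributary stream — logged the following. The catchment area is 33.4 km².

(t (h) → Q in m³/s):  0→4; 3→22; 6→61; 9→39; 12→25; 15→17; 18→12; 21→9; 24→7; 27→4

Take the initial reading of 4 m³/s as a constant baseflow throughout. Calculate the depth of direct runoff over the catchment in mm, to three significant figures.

d ≈ 51.7 mm

Direct runoff: 0.0, 18.0, 57.0, 35.0, 21.0, 13.0, 8.0, 5.0, 3.0, 0.0 m³/s; ΣQ_DR = 160.0 m³/s.
V = ΣQ_DR · Δt = 160.0 × 10800 s = 1.728 × 10^6 m³.
Over A = 33.4 km², depth = V / A = 51.7 mm.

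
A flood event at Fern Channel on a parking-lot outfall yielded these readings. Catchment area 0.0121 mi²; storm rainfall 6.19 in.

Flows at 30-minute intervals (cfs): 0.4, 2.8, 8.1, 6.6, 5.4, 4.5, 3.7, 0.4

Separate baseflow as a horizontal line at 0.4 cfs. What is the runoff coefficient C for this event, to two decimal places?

ΣQ_DR = 28.70 cfs; V = ΣQ_DR·Δt = 51660 ft³.
Runoff depth d = V / A = 1.838 in.
C = d / P = 1.838 / 6.19 = 0.30.

C ≈ 0.30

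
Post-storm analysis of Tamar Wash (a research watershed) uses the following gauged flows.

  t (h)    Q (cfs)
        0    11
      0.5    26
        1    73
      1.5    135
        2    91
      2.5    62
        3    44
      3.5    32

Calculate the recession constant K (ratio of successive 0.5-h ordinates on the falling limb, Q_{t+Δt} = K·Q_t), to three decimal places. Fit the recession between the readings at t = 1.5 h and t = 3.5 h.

Using the recession-limb readings at t = 1.5 h and t = 3.5 h: Q falls from 135 to 32 cfs over 4 intervals.
K = (Q₂/Q₁)^(1/4) = (32/135)^(1/4) = 0.698.

K ≈ 0.698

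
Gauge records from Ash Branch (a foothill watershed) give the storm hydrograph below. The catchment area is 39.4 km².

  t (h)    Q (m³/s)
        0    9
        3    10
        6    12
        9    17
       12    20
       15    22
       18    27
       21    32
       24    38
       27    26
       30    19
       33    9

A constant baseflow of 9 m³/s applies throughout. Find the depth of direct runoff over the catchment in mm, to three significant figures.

d ≈ 36.5 mm

Direct runoff: 0.0, 1.0, 3.0, 8.0, 11.0, 13.0, 18.0, 23.0, 29.0, 17.0, 10.0, 0.0 m³/s; ΣQ_DR = 133.0 m³/s.
V = ΣQ_DR · Δt = 133.0 × 10800 s = 1.436 × 10^6 m³.
Over A = 39.4 km², depth = V / A = 36.5 mm.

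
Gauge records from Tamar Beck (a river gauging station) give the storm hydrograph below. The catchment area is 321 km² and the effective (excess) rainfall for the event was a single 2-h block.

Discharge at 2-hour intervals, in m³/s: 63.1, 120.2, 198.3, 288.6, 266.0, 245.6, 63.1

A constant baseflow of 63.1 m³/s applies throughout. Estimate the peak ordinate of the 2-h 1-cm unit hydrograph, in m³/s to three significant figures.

Direct runoff: 0.0, 57.1, 135.2, 225.5, 202.9, 182.5, 0.0 m³/s; ΣQ_DR = 803.2 m³/s, peak = 225.5 m³/s.
Runoff depth d = ΣQ_DR·Δt / A = 803.2 × 7200 / (321 km²) = 18.02 mm.
The 1-cm UH is the DRH scaled by (10 mm)/d, so U_p = 225.5 × 10/18.02 = 125 m³/s.

U_p ≈ 125 m³/s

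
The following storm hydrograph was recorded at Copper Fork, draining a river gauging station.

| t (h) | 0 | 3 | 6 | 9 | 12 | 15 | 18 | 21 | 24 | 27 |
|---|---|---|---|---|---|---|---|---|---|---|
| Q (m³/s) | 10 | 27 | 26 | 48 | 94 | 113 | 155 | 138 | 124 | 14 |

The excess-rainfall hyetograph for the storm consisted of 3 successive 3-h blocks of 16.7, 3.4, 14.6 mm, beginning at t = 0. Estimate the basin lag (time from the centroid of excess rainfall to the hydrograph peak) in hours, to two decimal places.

t_L ≈ 13.68 h

Centroid of excess rainfall: t_c = Σ P_i·t̄_i / ΣP_i = 4.3184 h (block centres at 1.5, 4.5, 7.5 h).
Hydrograph peak occurs at t = 18 h, so basin lag t_L = 18 − 4.3184 = 13.68 h.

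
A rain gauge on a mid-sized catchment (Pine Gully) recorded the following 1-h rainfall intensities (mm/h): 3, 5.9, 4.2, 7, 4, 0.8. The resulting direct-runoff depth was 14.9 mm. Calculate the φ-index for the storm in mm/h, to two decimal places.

φ ≈ 1.84 mm/h

Only the 5 blocks with intensity above φ contribute runoff: 3, 5.9, 4.2, 7, 4 mm/h.
Σ(I−φ)·Δt = d  ⇒  (3+5.9+4.2+7+4 − 5φ)·1 = 14.9
φ = (24.10 − 14.9/1) / 5 = 1.84 mm/h.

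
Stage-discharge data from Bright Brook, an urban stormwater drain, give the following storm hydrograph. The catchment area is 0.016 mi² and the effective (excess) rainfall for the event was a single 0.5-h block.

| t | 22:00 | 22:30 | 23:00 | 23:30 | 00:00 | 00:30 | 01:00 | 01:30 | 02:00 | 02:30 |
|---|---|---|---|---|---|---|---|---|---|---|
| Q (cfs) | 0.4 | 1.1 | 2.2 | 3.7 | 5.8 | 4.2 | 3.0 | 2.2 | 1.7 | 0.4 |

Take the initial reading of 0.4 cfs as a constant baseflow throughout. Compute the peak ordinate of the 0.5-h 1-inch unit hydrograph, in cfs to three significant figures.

Direct runoff: 0.0, 0.7, 1.8, 3.3, 5.4, 3.8, 2.6, 1.8, 1.3, 0.0 cfs; ΣQ_DR = 20.70 cfs, peak = 5.4 cfs.
Runoff depth d = ΣQ_DR·Δt / A = 20.70 × 1800 / (0.016 mi²) = 1.002 in.
The 1-inch UH is the DRH scaled by (1 in)/d, so U_p = 5.4 × 1/1.002 = 5.39 cfs.

U_p ≈ 5.39 cfs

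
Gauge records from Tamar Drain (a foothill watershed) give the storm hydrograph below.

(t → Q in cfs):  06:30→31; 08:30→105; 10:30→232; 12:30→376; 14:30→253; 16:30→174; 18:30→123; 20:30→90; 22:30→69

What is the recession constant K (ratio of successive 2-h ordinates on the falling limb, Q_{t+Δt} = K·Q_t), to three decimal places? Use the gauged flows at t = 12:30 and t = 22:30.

K ≈ 0.712

Using the recession-limb readings at t = 12:30 and t = 22:30: Q falls from 376 to 69 cfs over 5 intervals.
K = (Q₂/Q₁)^(1/5) = (69/376)^(1/5) = 0.712.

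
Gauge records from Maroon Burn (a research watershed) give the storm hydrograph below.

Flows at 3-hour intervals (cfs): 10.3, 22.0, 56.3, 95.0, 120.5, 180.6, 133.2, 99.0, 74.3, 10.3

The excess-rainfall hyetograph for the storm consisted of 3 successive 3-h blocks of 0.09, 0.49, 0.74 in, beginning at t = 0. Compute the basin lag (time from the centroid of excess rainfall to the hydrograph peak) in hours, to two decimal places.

Centroid of excess rainfall: t_c = Σ P_i·t̄_i / ΣP_i = 5.9773 h (block centres at 1.5, 4.5, 7.5 h).
Hydrograph peak occurs at t = 15 h, so basin lag t_L = 15 − 5.9773 = 9.02 h.

t_L ≈ 9.02 h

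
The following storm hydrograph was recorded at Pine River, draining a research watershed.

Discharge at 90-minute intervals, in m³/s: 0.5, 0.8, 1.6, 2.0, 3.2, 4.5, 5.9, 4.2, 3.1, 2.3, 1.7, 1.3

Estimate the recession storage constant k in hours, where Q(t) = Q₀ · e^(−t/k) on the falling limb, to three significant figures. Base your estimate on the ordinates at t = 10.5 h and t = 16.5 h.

On the falling limb, Q drops from 4.2 to 1.3 m³/s between t = 10.5 h and t = 16.5 h (Δt = 6 h).
k = −Δt / ln(Q₂/Q₁) = −6 / ln(1.3/4.2) = 5.12 h.

k ≈ 5.12 h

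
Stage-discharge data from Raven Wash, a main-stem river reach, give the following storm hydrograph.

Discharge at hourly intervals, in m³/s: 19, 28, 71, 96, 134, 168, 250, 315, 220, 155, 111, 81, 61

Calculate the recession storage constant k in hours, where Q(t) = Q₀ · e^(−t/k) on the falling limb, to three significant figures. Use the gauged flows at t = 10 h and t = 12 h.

k ≈ 3.34 h

On the falling limb, Q drops from 111 to 61 m³/s between t = 10 h and t = 12 h (Δt = 2 h).
k = −Δt / ln(Q₂/Q₁) = −2 / ln(61/111) = 3.34 h.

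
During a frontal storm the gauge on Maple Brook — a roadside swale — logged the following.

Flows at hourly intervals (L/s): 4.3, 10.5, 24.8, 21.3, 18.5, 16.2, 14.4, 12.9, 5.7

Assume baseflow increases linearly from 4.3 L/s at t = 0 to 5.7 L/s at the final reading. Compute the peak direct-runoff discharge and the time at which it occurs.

Q_p = 20.15 L/s at t = 2 h

Subtracting baseflow gives direct-runoff ordinates: 0.00, 6.03, 20.15, 16.48, 13.50, 11.03, 9.05, 7.38, 0.00 L/s.
The maximum is 20.15 L/s, occurring at the reading for t = 2 h.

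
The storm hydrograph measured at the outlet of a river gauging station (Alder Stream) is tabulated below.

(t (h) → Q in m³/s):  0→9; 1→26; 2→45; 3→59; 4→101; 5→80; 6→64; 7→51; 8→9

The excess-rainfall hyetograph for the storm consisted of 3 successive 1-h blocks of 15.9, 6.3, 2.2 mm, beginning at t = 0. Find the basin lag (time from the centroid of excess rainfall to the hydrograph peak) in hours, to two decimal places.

Centroid of excess rainfall: t_c = Σ P_i·t̄_i / ΣP_i = 0.9385 h (block centres at 0.5, 1.5, 2.5 h).
Hydrograph peak occurs at t = 4 h, so basin lag t_L = 4 − 0.9385 = 3.06 h.

t_L ≈ 3.06 h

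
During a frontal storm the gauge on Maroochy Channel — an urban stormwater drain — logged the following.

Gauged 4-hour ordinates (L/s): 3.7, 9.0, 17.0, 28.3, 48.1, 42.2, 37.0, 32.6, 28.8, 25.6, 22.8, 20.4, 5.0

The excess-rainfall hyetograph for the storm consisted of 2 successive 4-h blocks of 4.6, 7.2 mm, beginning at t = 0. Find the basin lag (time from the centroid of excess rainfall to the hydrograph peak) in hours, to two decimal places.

Centroid of excess rainfall: t_c = Σ P_i·t̄_i / ΣP_i = 4.4407 h (block centres at 2, 6 h).
Hydrograph peak occurs at t = 16 h, so basin lag t_L = 16 − 4.4407 = 11.56 h.

t_L ≈ 11.56 h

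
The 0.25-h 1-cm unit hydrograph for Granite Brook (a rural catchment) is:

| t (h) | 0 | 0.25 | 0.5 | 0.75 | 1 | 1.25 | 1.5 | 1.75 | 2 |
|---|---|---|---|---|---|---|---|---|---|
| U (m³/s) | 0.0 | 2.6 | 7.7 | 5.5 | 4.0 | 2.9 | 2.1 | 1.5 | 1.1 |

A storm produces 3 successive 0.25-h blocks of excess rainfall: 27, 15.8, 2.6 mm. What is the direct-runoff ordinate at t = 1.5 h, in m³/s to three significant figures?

Q ≈ 11.3 m³/s

By discrete convolution, Q_j = Σ (P_i / 10 mm) · U_{j−i}.
At t = 1.5 h (j=6): Q = (27/10)·2.1 + (15.8/10)·2.9 + (2.6/10)·4.0 = 11.3 m³/s.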